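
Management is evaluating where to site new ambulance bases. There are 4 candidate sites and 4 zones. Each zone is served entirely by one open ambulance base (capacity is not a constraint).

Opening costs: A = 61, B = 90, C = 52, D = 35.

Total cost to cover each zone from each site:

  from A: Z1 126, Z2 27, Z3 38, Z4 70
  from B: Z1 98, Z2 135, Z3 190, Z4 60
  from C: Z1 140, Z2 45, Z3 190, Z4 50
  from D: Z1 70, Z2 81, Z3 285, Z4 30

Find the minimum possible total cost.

For any fixed open set, each zone goes to its cheapest open site; total = fixed + service.
{A, D}: Z1→D 70, Z2→A 27, Z3→A 38, Z4→D 30. Service 165; fixed 96; total 261.
{A, C, D}: service 165 + fixed 148 = 313
{A}: Z1→A 126, Z2→A 27, Z3→A 38, Z4→A 70. Service 261; fixed 61; total 322.
{A, B, C, D}: Z1→D 70, Z2→A 27, Z3→A 38, Z4→D 30. Service 165; fixed 238; total 403.
No other subset beats 261.

Minimum total cost: 261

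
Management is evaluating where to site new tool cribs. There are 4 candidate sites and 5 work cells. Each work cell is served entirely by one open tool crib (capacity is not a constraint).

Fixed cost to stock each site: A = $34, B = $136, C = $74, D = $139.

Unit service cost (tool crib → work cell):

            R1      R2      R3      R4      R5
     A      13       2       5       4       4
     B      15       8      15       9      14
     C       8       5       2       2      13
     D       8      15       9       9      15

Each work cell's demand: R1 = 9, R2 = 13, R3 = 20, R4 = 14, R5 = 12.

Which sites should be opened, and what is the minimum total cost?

For any fixed open set, each work cell goes to its cheapest open site; total = fixed + service.
{A, C}: R1→C 8·9=72, R2→A 2·13=26, R3→C 2·20=40, R4→C 2·14=28, R5→A 4·12=48. Service 214; fixed 108; total 322.
{A}: service 347 + fixed 34 = 381
{C}: R1→C 8·9=72, R2→C 5·13=65, R3→C 2·20=40, R4→C 2·14=28, R5→C 13·12=156. Service 361; fixed 74; total 435.
{A, B, C, D}: service 214 + fixed 383 = 597
No other subset beats 322.

Open A and C; minimum total cost 322.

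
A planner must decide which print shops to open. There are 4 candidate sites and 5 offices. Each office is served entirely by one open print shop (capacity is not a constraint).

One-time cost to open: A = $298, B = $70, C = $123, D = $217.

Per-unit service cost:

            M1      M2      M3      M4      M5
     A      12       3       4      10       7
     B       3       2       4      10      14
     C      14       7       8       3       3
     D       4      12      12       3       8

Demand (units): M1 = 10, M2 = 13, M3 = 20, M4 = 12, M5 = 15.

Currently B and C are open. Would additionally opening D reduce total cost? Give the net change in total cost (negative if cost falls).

No — net change +217 (cost rises by 217).

Current service cost with {B, C}: 217.
Adding D: each office re-picks its cheapest; new service cost 217, saving 0.
Extra fixed cost: 217. Net change = 217 − 0 = 217.
(Totals: 410 → 627.)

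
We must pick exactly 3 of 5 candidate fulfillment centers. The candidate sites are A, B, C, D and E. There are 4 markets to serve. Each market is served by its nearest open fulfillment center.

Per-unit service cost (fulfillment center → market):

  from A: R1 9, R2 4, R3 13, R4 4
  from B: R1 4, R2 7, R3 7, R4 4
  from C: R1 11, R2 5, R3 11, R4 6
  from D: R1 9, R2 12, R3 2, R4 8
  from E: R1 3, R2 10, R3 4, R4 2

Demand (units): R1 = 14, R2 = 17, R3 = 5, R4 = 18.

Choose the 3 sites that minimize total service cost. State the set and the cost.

Choose A, D and E; total service cost 156.

With exactly 3 open, each market uses its cheapest among the chosen.
{A, D, E}: R1→E 3·14=42, R2→A 4·17=68, R3→D 2·5=10, R4→E 2·18=36. Service cost 156.
{A, B, E}: service cost 166
{A, C, E}: service cost 166
Among all 10 size-3 choices, {A, D, E} is lowest.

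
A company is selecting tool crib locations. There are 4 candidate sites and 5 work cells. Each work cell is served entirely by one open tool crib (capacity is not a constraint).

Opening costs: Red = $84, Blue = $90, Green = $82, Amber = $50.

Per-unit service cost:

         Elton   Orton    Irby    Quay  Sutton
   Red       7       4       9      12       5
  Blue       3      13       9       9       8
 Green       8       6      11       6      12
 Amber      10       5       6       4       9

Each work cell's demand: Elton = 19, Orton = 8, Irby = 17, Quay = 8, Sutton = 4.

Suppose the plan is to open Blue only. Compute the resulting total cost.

Each work cell is assigned to its cheapest site among the open ones.
{Blue}: Elton→Blue 3·19=57, Orton→Blue 13·8=104, Irby→Blue 9·17=153, Quay→Blue 9·8=72, Sutton→Blue 8·4=32. Service 418; fixed 90; total 508.

Total cost: 508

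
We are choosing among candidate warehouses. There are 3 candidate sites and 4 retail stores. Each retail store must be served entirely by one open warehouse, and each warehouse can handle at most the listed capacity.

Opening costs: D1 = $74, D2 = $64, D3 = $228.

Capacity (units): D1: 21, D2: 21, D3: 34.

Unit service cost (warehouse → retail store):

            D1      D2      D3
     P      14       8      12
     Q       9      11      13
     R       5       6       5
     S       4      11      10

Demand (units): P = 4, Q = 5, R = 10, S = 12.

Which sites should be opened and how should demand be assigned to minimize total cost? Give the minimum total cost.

Open {D1, D2}: P→D2 8·4=32, Q→D1 9·5=45, R→D2 6·10=60, S→D1 4·12=48.
Loads: D1 carries 17/21, D2 carries 14/21. Service 185; fixed 138; total 323.
Next best feasible plan costs 333.

Minimum total cost: 323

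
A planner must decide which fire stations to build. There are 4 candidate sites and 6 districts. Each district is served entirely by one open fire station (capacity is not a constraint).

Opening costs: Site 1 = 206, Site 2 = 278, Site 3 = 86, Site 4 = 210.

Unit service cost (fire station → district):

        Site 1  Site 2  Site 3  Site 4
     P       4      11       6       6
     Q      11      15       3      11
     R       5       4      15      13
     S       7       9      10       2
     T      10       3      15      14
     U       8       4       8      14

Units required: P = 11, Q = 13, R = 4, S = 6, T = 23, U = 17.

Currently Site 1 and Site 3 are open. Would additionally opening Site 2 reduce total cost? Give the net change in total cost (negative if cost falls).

No — net change +45 (cost rises by 45).

Current service cost with {Site 1, Site 3}: 511.
Adding Site 2: each district re-picks its cheapest; new service cost 278, saving 233.
Extra fixed cost: 278. Net change = 278 − 233 = 45.
(Totals: 803 → 848.)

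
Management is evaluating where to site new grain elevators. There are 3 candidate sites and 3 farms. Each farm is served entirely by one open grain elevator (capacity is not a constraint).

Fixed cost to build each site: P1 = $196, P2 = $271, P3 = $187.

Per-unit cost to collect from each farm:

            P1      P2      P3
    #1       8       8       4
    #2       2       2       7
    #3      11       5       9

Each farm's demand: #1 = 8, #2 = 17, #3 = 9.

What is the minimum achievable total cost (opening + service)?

For any fixed open set, each farm goes to its cheapest open site; total = fixed + service.
{P1}: #1→P1 8·8=64, #2→P1 2·17=34, #3→P1 11·9=99. Service 197; fixed 196; total 393.
{P2}: service 143 + fixed 271 = 414
{P3}: service 232 + fixed 187 = 419
{P1, P2, P3}: service 111 + fixed 654 = 765
No other subset beats 393.

Minimum total cost: 393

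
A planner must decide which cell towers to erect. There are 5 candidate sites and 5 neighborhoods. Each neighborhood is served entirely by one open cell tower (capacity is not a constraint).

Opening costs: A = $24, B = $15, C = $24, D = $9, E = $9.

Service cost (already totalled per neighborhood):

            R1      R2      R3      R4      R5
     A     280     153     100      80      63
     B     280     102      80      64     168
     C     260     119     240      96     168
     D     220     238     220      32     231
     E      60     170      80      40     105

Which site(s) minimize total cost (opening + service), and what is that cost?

Open A, B and E; minimum total cost 393.

For any fixed open set, each neighborhood goes to its cheapest open site; total = fixed + service.
{A, B, E}: R1→E 60, R2→B 102, R3→B 80, R4→E 40, R5→A 63. Service 345; fixed 48; total 393.
{A, B, D, E}: service 337 + fixed 57 = 394
{B, E}: service 387 + fixed 24 = 411
{A, B, C, D, E}: service 337 + fixed 81 = 418
No other subset beats 393.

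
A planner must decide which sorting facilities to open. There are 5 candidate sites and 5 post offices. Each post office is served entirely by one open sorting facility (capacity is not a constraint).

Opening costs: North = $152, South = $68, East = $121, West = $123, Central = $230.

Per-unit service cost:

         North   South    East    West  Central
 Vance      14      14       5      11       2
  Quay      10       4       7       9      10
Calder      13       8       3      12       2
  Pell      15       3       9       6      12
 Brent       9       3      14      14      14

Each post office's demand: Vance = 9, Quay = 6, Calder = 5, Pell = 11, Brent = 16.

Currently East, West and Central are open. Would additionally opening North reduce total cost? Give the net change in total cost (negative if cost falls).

No — net change +72 (cost rises by 72).

Current service cost with {East, West, Central}: 360.
Adding North: each post office re-picks its cheapest; new service cost 280, saving 80.
Extra fixed cost: 152. Net change = 152 − 80 = 72.
(Totals: 834 → 906.)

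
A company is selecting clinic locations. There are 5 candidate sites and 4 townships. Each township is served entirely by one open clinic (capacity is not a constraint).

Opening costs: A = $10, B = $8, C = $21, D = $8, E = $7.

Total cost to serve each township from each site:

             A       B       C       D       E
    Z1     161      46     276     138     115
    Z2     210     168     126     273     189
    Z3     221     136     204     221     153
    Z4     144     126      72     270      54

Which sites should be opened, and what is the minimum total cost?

Open B, C and E; minimum total cost 398.

For any fixed open set, each township goes to its cheapest open site; total = fixed + service.
{B, C, E}: Z1→B 46, Z2→C 126, Z3→B 136, Z4→E 54. Service 362; fixed 36; total 398.
{B, C, D, E}: service 362 + fixed 44 = 406
{A, B, C, E}: Z1→B 46, Z2→C 126, Z3→B 136, Z4→E 54. Service 362; fixed 46; total 408.
{A, B, C, D, E}: service 362 + fixed 54 = 416
No other subset beats 398.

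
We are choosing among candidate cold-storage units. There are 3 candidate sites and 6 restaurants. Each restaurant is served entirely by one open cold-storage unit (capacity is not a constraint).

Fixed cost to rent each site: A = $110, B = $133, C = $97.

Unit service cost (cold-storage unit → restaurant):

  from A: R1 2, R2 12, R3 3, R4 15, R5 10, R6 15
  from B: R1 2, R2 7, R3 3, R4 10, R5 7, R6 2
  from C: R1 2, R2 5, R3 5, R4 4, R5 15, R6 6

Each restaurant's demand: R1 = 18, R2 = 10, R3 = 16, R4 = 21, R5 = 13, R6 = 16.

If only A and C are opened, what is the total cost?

Each restaurant is assigned to its cheapest site among the open ones.
{A, C}: R1→A 2·18=36, R2→C 5·10=50, R3→A 3·16=48, R4→C 4·21=84, R5→A 10·13=130, R6→C 6·16=96. Service 444; fixed 207; total 651.

Total cost: 651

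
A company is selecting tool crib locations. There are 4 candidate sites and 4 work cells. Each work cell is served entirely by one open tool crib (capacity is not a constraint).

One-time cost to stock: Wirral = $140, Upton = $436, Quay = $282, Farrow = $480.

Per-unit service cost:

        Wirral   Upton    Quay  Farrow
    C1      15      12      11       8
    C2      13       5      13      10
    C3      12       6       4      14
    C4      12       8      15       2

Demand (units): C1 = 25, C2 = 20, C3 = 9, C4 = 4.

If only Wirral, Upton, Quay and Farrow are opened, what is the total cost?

Total cost: 1682

Each work cell is assigned to its cheapest site among the open ones.
{Wirral, Upton, Quay, Farrow}: C1→Farrow 8·25=200, C2→Upton 5·20=100, C3→Quay 4·9=36, C4→Farrow 2·4=8. Service 344; fixed 1338; total 1682.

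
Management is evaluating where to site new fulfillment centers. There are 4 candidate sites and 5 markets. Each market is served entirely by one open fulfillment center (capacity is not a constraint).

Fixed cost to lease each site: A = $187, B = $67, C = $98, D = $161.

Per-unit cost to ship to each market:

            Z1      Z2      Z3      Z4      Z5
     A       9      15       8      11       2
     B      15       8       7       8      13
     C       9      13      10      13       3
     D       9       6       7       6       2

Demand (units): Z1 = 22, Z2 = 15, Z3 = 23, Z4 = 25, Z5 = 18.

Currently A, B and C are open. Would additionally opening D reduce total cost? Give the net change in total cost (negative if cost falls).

No — net change +81 (cost rises by 81).

Current service cost with {A, B, C}: 715.
Adding D: each market re-picks its cheapest; new service cost 635, saving 80.
Extra fixed cost: 161. Net change = 161 − 80 = 81.
(Totals: 1067 → 1148.)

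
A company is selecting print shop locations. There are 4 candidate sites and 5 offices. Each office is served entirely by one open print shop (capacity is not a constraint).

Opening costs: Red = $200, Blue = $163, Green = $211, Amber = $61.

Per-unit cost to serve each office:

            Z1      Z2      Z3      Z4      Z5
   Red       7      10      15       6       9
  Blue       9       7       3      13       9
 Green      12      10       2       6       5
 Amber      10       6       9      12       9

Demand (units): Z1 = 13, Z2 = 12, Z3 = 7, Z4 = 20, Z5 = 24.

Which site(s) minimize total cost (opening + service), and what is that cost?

Open Green and Amber; minimum total cost 728.

For any fixed open set, each office goes to its cheapest open site; total = fixed + service.
{Green, Amber}: Z1→Amber 10·13=130, Z2→Amber 6·12=72, Z3→Green 2·7=14, Z4→Green 6·20=120, Z5→Green 5·24=120. Service 456; fixed 272; total 728.
{Green}: service 530 + fixed 211 = 741
{Amber}: service 721 + fixed 61 = 782
{Red, Blue, Green, Amber}: service 417 + fixed 635 = 1052
(All 15 nonempty subsets were checked; Green and Amber is lowest.)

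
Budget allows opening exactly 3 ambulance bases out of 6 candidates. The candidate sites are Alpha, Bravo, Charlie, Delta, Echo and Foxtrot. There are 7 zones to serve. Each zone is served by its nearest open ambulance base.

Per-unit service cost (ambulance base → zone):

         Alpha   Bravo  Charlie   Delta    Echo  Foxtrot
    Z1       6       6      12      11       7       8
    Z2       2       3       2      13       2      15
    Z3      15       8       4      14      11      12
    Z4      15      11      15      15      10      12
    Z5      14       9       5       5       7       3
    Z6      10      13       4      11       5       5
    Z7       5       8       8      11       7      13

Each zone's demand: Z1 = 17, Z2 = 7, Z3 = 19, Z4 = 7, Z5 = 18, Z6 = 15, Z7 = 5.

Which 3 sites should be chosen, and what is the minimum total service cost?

Choose Alpha, Charlie and Foxtrot; total service cost 415.

With exactly 3 open, each zone uses its cheapest among the chosen.
{Alpha, Charlie, Foxtrot}: Z1→Alpha 6·17=102, Z2→Alpha 2·7=14, Z3→Charlie 4·19=76, Z4→Foxtrot 12·7=84, Z5→Foxtrot 3·18=54, Z6→Charlie 4·15=60, Z7→Alpha 5·5=25. Service cost 415.
{Bravo, Charlie, Foxtrot}: service cost 423
{Charlie, Echo, Foxtrot}: service cost 428
Among all 20 size-3 choices, {Alpha, Charlie, Foxtrot} is lowest.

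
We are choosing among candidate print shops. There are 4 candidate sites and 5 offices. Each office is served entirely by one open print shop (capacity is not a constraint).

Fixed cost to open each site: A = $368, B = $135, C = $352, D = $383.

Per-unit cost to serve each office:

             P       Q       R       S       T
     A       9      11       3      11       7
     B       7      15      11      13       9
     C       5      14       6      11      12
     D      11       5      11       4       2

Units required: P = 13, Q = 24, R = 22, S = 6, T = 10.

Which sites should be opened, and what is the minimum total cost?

Open D only; minimum total cost 932.

For any fixed open set, each office goes to its cheapest open site; total = fixed + service.
{D}: P→D 11·13=143, Q→D 5·24=120, R→D 11·22=242, S→D 4·6=24, T→D 2·10=20. Service 549; fixed 383; total 932.
{A}: service 583 + fixed 368 = 951
{B}: P→B 7·13=91, Q→B 15·24=360, R→B 11·22=242, S→B 13·6=78, T→B 9·10=90. Service 861; fixed 135; total 996.
{A, B, C, D}: service 295 + fixed 1238 = 1533
(All 15 nonempty subsets were checked; D only is lowest.)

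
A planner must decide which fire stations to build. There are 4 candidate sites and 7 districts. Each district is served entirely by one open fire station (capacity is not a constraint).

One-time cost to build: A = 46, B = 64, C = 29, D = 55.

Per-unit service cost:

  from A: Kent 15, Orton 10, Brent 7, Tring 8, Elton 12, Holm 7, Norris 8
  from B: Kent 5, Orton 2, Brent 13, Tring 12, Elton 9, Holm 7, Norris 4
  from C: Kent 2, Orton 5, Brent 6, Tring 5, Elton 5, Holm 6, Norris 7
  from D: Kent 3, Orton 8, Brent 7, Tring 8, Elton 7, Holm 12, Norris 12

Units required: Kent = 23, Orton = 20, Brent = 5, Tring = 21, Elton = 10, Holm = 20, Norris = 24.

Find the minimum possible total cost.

For any fixed open set, each district goes to its cheapest open site; total = fixed + service.
{B, C}: Kent→C 2·23=46, Orton→B 2·20=40, Brent→C 6·5=30, Tring→C 5·21=105, Elton→C 5·10=50, Holm→C 6·20=120, Norris→B 4·24=96. Service 487; fixed 93; total 580.
{A, B, C}: service 487 + fixed 139 = 626
{B, C, D}: service 487 + fixed 148 = 635
{A, B, C, D}: service 487 + fixed 194 = 681
No other subset beats 580.

Minimum total cost: 580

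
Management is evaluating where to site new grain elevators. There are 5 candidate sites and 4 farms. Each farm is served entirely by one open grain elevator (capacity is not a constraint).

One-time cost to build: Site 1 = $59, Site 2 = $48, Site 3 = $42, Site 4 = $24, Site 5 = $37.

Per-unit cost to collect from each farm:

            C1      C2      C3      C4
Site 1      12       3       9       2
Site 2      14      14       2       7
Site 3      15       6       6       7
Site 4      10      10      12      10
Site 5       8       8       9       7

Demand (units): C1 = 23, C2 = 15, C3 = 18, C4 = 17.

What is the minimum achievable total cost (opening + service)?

Minimum total cost: 443

For any fixed open set, each farm goes to its cheapest open site; total = fixed + service.
{Site 1, Site 2, Site 5}: C1→Site 5 8·23=184, C2→Site 1 3·15=45, C3→Site 2 2·18=36, C4→Site 1 2·17=34. Service 299; fixed 144; total 443.
{Site 1, Site 2, Site 4, Site 5}: service 299 + fixed 168 = 467
{Site 1, Site 2, Site 4}: service 345 + fixed 131 = 476
{Site 1, Site 2, Site 3, Site 4, Site 5}: C1→Site 5 8·23=184, C2→Site 1 3·15=45, C3→Site 2 2·18=36, C4→Site 1 2·17=34. Service 299; fixed 210; total 509.
No other subset beats 443.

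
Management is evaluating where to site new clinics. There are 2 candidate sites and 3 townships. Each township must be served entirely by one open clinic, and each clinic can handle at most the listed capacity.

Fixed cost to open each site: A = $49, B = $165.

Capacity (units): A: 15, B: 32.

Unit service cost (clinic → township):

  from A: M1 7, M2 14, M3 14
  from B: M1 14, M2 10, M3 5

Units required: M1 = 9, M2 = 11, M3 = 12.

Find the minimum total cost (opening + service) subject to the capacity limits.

Minimum total cost: 447

Open {A, B}: M1→A 7·9=63, M2→B 10·11=110, M3→B 5·12=60.
Loads: A carries 9/15, B carries 23/32. Service 233; fixed 214; total 447.
Next best feasible plan costs 461.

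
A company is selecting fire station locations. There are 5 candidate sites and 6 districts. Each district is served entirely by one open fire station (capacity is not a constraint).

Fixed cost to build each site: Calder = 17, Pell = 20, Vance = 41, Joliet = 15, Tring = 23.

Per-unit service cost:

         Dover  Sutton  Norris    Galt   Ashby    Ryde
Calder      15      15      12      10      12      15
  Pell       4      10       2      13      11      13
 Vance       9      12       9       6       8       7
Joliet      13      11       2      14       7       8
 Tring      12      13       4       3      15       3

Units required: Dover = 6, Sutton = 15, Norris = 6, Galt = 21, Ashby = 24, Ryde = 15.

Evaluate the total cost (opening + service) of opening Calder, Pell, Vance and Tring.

Total cost: 587

Each district is assigned to its cheapest site among the open ones.
{Calder, Pell, Vance, Tring}: Dover→Pell 4·6=24, Sutton→Pell 10·15=150, Norris→Pell 2·6=12, Galt→Tring 3·21=63, Ashby→Vance 8·24=192, Ryde→Tring 3·15=45. Service 486; fixed 101; total 587.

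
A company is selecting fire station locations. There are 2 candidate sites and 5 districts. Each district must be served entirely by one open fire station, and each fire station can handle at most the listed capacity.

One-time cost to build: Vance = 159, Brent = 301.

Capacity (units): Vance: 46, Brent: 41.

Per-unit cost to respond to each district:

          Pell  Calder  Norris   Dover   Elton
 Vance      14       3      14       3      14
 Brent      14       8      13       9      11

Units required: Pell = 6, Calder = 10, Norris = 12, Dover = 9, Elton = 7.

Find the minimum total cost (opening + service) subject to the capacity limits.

Open {Vance}: Pell→Vance 14·6=84, Calder→Vance 3·10=30, Norris→Vance 14·12=168, Dover→Vance 3·9=27, Elton→Vance 14·7=98.
Loads: Vance carries 44/46. Service 407; fixed 159; total 566.
Next best feasible plan costs 834.

Minimum total cost: 566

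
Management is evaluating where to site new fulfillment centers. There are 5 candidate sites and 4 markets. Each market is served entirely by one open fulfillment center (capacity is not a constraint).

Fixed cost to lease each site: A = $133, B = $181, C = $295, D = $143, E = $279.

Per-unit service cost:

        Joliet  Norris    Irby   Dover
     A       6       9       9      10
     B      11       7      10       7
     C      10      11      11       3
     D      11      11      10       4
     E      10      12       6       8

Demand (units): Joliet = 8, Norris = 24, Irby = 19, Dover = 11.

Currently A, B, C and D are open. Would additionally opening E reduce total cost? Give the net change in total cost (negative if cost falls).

Current service cost with {A, B, C, D}: 420.
Adding E: each market re-picks its cheapest; new service cost 363, saving 57.
Extra fixed cost: 279. Net change = 279 − 57 = 222.
(Totals: 1172 → 1394.)

No — net change +222 (cost rises by 222).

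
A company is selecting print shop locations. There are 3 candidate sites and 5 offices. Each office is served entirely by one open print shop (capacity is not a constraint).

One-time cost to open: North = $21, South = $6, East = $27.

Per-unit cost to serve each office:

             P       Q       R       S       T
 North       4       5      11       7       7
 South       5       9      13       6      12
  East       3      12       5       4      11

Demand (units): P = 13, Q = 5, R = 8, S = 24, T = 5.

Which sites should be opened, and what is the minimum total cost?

Open North and East; minimum total cost 283.

For any fixed open set, each office goes to its cheapest open site; total = fixed + service.
{North, East}: P→East 3·13=39, Q→North 5·5=25, R→East 5·8=40, S→East 4·24=96, T→North 7·5=35. Service 235; fixed 48; total 283.
{North, South, East}: service 235 + fixed 54 = 289
{South, East}: P→East 3·13=39, Q→South 9·5=45, R→East 5·8=40, S→East 4·24=96, T→East 11·5=55. Service 275; fixed 33; total 308.
{South}: service 418 + fixed 6 = 424
No other subset beats 283.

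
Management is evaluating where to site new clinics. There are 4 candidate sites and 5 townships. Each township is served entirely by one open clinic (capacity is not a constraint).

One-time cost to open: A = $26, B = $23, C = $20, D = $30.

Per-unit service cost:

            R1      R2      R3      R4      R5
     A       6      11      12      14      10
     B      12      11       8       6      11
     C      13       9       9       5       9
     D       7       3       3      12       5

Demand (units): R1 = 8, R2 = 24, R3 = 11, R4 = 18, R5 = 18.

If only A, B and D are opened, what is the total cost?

Each township is assigned to its cheapest site among the open ones.
{A, B, D}: R1→A 6·8=48, R2→D 3·24=72, R3→D 3·11=33, R4→B 6·18=108, R5→D 5·18=90. Service 351; fixed 79; total 430.

Total cost: 430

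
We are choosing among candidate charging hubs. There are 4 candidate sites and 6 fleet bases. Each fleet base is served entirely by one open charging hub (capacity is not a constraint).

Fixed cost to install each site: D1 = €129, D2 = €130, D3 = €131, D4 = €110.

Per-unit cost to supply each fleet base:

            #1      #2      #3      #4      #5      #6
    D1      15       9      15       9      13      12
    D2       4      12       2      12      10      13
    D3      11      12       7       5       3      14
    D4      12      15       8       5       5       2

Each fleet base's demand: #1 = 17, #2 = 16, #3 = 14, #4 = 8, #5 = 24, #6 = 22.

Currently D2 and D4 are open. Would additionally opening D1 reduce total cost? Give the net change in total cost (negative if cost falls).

No — net change +81 (cost rises by 81).

Current service cost with {D2, D4}: 492.
Adding D1: each fleet base re-picks its cheapest; new service cost 444, saving 48.
Extra fixed cost: 129. Net change = 129 − 48 = 81.
(Totals: 732 → 813.)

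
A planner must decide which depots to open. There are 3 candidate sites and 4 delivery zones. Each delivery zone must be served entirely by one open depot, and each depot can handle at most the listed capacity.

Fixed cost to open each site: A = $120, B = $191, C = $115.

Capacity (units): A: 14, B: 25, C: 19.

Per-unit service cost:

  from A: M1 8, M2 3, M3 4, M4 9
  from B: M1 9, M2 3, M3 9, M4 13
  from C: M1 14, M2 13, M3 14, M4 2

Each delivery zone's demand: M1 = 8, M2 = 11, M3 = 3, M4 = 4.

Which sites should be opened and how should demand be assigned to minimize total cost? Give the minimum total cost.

Open {A, C}: M1→C 14·8=112, M2→A 3·11=33, M3→A 4·3=12, M4→C 2·4=8.
Loads: A carries 14/14, C carries 12/19. Service 165; fixed 235; total 400.
Next best feasible plan costs 430.

Minimum total cost: 400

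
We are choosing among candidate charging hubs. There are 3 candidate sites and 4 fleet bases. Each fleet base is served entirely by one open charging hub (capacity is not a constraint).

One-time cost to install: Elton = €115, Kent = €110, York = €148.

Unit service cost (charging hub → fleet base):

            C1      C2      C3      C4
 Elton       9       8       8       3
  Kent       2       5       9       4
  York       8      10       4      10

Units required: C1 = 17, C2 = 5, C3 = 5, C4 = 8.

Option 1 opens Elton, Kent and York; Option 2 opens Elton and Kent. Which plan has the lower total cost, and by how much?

Option 2 is cheaper by 128.

Option 1: {Elton, Kent, York}: C1→Kent 2·17=34, C2→Kent 5·5=25, C3→York 4·5=20, C4→Elton 3·8=24. Service 103; fixed 373; total 476.
Option 2: {Elton, Kent}: C1→Kent 2·17=34, C2→Kent 5·5=25, C3→Elton 8·5=40, C4→Elton 3·8=24. Service 123; fixed 225; total 348.
Difference: |476 − 348| = 128.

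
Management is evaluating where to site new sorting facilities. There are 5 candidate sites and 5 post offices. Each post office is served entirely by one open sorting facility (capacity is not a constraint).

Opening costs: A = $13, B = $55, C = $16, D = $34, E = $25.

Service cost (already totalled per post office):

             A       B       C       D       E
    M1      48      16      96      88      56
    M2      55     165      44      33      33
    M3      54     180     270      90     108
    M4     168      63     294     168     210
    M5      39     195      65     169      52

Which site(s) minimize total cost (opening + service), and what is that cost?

Open A and B; minimum total cost 295.

For any fixed open set, each post office goes to its cheapest open site; total = fixed + service.
{A, B}: M1→B 16, M2→A 55, M3→A 54, M4→B 63, M5→A 39. Service 227; fixed 68; total 295.
{A, B, E}: service 205 + fixed 93 = 298
{A, B, C}: M1→B 16, M2→C 44, M3→A 54, M4→B 63, M5→A 39. Service 216; fixed 84; total 300.
{A, B, C, D, E}: M1→B 16, M2→D 33, M3→A 54, M4→B 63, M5→A 39. Service 205; fixed 143; total 348.
No other subset beats 295.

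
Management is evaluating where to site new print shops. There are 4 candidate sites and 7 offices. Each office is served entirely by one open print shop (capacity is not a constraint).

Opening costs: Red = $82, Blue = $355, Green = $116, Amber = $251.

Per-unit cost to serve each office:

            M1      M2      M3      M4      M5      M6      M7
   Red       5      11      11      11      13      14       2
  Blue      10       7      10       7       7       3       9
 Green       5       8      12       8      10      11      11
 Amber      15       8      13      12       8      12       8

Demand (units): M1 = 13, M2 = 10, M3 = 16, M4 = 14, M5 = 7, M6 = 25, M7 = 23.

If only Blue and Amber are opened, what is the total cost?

Total cost: 1372

Each office is assigned to its cheapest site among the open ones.
{Blue, Amber}: M1→Blue 10·13=130, M2→Blue 7·10=70, M3→Blue 10·16=160, M4→Blue 7·14=98, M5→Blue 7·7=49, M6→Blue 3·25=75, M7→Amber 8·23=184. Service 766; fixed 606; total 1372.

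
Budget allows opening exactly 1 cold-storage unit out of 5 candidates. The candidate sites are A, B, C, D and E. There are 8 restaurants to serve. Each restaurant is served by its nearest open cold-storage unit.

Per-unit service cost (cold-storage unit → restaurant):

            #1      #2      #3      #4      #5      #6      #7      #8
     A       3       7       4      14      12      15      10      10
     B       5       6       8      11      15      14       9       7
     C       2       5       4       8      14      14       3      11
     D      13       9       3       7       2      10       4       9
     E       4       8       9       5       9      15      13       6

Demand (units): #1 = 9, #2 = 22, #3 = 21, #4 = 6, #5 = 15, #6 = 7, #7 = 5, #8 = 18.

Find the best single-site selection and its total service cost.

Choose D only; total service cost 702.

With exactly 1 open, each restaurant uses its cheapest among the chosen.
{D}: #1→D 13·9=117, #2→D 9·22=198, #3→D 3·21=63, #4→D 7·6=42, #5→D 2·15=30, #6→D 10·7=70, #7→D 4·5=20, #8→D 9·18=162. Service cost 702.
{C}: service cost 781
{E}: service cost 844
Among all 5 size-1 choices, {D} is lowest.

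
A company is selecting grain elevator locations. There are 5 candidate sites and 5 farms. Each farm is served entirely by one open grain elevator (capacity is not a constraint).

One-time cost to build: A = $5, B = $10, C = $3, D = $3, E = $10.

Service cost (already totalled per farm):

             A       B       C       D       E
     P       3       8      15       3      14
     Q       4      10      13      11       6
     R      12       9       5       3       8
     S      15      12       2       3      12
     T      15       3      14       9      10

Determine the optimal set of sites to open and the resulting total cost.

Open A and D; minimum total cost 30.

For any fixed open set, each farm goes to its cheapest open site; total = fixed + service.
{A, D}: P→A 3, Q→A 4, R→D 3, S→D 3, T→D 9. Service 22; fixed 8; total 30.
{A, C, D}: P→A 3, Q→A 4, R→D 3, S→C 2, T→D 9. Service 21; fixed 11; total 32.
{D}: service 29 + fixed 3 = 32
{A, B, C, D, E}: service 15 + fixed 31 = 46
No other subset beats 30.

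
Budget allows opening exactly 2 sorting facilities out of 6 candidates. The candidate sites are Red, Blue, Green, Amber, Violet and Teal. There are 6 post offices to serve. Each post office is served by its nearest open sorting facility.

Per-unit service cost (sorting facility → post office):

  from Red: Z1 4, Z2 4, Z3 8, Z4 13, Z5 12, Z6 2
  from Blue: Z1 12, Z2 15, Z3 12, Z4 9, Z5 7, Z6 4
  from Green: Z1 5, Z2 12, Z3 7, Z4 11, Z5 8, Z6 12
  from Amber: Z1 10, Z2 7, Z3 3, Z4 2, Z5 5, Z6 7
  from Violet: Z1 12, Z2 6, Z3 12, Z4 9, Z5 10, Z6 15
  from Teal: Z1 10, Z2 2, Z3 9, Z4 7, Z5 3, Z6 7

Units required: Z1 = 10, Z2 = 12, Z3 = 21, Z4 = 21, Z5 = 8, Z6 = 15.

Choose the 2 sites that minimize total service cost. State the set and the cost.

Choose Red and Amber; total service cost 263.

With exactly 2 open, each post office uses its cheapest among the chosen.
{Red, Amber}: Z1→Red 4·10=40, Z2→Red 4·12=48, Z3→Amber 3·21=63, Z4→Amber 2·21=42, Z5→Amber 5·8=40, Z6→Red 2·15=30. Service cost 263.
{Amber, Teal}: service cost 358
{Green, Amber}: service cost 384
Among all 15 size-2 choices, {Red, Amber} is lowest.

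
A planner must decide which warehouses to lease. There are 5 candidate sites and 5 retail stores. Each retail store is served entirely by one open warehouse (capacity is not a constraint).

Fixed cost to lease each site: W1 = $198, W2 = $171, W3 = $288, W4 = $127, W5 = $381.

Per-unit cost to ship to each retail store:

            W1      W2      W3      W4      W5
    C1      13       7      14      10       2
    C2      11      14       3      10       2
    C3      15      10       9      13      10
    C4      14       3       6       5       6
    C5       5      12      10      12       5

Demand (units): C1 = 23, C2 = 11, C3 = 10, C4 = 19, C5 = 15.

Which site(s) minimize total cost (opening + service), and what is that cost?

For any fixed open set, each retail store goes to its cheapest open site; total = fixed + service.
{W5}: C1→W5 2·23=46, C2→W5 2·11=22, C3→W5 10·10=100, C4→W5 6·19=114, C5→W5 5·15=75. Service 357; fixed 381; total 738.
{W2}: service 652 + fixed 171 = 823
{W4, W5}: service 338 + fixed 508 = 846
{W1, W2, W3, W4, W5}: C1→W5 2·23=46, C2→W5 2·11=22, C3→W3 9·10=90, C4→W2 3·19=57, C5→W1 5·15=75. Service 290; fixed 1165; total 1455.
No other subset beats 738.

Open W5 only; minimum total cost 738.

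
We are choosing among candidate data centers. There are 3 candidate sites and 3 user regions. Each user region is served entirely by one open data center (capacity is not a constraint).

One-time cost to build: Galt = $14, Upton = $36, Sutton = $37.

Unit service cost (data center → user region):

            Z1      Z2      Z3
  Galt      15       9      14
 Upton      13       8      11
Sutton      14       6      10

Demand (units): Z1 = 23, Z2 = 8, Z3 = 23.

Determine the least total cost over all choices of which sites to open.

Minimum total cost: 637

For any fixed open set, each user region goes to its cheapest open site; total = fixed + service.
{Sutton}: Z1→Sutton 14·23=322, Z2→Sutton 6·8=48, Z3→Sutton 10·23=230. Service 600; fixed 37; total 637.
{Upton, Sutton}: service 577 + fixed 73 = 650
{Galt, Sutton}: Z1→Sutton 14·23=322, Z2→Sutton 6·8=48, Z3→Sutton 10·23=230. Service 600; fixed 51; total 651.
{Galt, Upton, Sutton}: service 577 + fixed 87 = 664
(All 7 nonempty subsets were checked; Sutton only is lowest.)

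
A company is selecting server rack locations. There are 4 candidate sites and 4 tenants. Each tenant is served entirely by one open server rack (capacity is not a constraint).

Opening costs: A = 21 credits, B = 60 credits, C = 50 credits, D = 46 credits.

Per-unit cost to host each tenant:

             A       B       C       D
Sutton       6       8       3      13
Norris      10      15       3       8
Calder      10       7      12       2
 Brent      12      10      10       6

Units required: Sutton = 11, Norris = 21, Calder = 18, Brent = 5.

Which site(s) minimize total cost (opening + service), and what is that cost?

For any fixed open set, each tenant goes to its cheapest open site; total = fixed + service.
{C, D}: Sutton→C 3·11=33, Norris→C 3·21=63, Calder→D 2·18=36, Brent→D 6·5=30. Service 162; fixed 96; total 258.
{A, C, D}: service 162 + fixed 117 = 279
{B, C, D}: Sutton→C 3·11=33, Norris→C 3·21=63, Calder→D 2·18=36, Brent→D 6·5=30. Service 162; fixed 156; total 318.
{A, B, C, D}: Sutton→C 3·11=33, Norris→C 3·21=63, Calder→D 2·18=36, Brent→D 6·5=30. Service 162; fixed 177; total 339.
No other subset beats 258.

Open C and D; minimum total cost 258.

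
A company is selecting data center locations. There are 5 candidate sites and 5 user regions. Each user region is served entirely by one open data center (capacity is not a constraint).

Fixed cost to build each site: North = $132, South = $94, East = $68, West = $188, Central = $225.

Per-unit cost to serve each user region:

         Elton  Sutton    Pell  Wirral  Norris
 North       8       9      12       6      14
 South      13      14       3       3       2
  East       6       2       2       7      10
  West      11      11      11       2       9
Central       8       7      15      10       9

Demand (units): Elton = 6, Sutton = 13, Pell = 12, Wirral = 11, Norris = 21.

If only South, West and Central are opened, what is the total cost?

Total cost: 746

Each user region is assigned to its cheapest site among the open ones.
{South, West, Central}: Elton→Central 8·6=48, Sutton→Central 7·13=91, Pell→South 3·12=36, Wirral→West 2·11=22, Norris→South 2·21=42. Service 239; fixed 507; total 746.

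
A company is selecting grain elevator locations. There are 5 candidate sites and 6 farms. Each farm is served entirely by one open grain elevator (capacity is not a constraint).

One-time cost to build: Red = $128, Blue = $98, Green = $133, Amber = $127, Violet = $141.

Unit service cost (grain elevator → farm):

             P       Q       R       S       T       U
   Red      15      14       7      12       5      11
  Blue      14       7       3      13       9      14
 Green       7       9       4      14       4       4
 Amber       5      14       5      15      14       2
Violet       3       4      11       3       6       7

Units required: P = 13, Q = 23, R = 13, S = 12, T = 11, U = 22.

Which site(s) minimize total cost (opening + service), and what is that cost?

For any fixed open set, each farm goes to its cheapest open site; total = fixed + service.
{Amber, Violet}: P→Violet 3·13=39, Q→Violet 4·23=92, R→Amber 5·13=65, S→Violet 3·12=36, T→Violet 6·11=66, U→Amber 2·22=44. Service 342; fixed 268; total 610.
{Green, Violet}: service 351 + fixed 274 = 625
{Blue, Violet}: service 426 + fixed 239 = 665
{Red, Blue, Green, Amber, Violet}: service 294 + fixed 627 = 921
No other subset beats 610.

Open Amber and Violet; minimum total cost 610.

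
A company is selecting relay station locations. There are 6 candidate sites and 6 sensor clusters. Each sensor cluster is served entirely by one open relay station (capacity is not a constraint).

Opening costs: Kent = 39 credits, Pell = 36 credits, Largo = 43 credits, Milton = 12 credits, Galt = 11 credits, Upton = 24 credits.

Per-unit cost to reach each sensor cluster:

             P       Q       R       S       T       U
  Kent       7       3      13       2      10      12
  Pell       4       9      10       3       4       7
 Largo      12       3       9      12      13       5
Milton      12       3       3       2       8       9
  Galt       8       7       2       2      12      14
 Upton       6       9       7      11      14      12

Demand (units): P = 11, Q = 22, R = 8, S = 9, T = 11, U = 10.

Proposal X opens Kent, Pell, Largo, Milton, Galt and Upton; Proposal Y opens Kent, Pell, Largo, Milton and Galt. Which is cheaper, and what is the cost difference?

Proposal Y is cheaper by 24.

Proposal X: {Kent, Pell, Largo, Milton, Galt, Upton}: P→Pell 4·11=44, Q→Kent 3·22=66, R→Galt 2·8=16, S→Kent 2·9=18, T→Pell 4·11=44, U→Largo 5·10=50. Service 238; fixed 165; total 403.
Proposal Y: {Kent, Pell, Largo, Milton, Galt}: P→Pell 4·11=44, Q→Kent 3·22=66, R→Galt 2·8=16, S→Kent 2·9=18, T→Pell 4·11=44, U→Largo 5·10=50. Service 238; fixed 141; total 379.
Difference: |403 − 379| = 24.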